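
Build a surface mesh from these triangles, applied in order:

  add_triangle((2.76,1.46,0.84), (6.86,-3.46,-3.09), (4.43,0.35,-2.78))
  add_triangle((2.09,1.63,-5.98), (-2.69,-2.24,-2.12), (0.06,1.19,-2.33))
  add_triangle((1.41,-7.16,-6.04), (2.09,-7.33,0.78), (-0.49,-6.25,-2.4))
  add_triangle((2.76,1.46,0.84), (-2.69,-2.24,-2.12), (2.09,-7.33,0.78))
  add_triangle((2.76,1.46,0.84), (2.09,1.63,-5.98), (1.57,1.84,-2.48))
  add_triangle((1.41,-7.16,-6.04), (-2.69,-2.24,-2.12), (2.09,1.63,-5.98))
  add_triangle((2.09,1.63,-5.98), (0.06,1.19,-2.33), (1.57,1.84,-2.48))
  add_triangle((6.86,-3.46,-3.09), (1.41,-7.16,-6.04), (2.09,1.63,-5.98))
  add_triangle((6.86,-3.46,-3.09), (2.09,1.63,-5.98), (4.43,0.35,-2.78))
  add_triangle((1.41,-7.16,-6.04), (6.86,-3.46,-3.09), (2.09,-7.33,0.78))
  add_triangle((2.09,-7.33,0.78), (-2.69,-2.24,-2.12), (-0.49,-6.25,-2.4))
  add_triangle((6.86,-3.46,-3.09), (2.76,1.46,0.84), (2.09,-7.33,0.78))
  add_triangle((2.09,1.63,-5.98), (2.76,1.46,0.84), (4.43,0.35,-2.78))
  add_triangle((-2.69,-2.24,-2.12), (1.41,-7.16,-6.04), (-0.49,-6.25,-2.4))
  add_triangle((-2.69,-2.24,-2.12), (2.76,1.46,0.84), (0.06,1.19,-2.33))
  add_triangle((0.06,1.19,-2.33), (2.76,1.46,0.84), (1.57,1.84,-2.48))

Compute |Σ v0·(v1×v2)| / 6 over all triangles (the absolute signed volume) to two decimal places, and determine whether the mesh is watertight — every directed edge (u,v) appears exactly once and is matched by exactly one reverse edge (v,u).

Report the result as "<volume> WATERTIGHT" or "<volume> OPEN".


Per-triangle v0·(v1×v2)/6:
  t1: +8.7138
  t2: +4.0160
  t3: +16.5153
  t4: -5.1036
  t5: +2.3588
  t6: +28.1447
  t7: +1.2641
  t8: +53.7372
  t9: +12.4803
  t10: +51.4745
  t11: +5.9182
  t12: +20.5611
  t13: +7.0626
  t14: +11.2055
  t15: -1.5759
  t16: +0.4855
Σ = +217.2580 → |volume| = 217.26

Directed edges: 48 total, each appears once with its reverse present → watertight.

217.26 WATERTIGHT


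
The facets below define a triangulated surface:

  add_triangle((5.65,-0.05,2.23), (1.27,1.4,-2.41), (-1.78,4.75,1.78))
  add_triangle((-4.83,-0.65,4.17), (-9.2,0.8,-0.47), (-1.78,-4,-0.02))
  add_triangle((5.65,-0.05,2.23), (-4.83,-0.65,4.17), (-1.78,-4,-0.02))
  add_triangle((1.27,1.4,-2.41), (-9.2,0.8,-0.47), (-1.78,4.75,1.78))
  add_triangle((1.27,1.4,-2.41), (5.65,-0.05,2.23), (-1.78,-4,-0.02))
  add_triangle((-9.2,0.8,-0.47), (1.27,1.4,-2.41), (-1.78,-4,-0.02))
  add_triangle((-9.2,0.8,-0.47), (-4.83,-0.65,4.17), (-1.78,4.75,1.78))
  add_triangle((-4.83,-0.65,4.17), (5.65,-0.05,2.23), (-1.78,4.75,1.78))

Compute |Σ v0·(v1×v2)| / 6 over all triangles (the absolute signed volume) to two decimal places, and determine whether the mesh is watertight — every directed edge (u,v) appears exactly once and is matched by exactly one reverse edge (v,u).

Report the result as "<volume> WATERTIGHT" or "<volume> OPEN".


Per-triangle v0·(v1×v2)/6:
  t1: +16.2777
  t2: +28.0213
  t3: +22.5325
  t4: +21.7711
  t5: +10.1019
  t6: +15.6024
  t7: +34.1900
  t8: +28.7083
Σ = +177.2051 → |volume| = 177.21

Directed edges: 24 total, each appears once with its reverse present → watertight.

177.21 WATERTIGHT


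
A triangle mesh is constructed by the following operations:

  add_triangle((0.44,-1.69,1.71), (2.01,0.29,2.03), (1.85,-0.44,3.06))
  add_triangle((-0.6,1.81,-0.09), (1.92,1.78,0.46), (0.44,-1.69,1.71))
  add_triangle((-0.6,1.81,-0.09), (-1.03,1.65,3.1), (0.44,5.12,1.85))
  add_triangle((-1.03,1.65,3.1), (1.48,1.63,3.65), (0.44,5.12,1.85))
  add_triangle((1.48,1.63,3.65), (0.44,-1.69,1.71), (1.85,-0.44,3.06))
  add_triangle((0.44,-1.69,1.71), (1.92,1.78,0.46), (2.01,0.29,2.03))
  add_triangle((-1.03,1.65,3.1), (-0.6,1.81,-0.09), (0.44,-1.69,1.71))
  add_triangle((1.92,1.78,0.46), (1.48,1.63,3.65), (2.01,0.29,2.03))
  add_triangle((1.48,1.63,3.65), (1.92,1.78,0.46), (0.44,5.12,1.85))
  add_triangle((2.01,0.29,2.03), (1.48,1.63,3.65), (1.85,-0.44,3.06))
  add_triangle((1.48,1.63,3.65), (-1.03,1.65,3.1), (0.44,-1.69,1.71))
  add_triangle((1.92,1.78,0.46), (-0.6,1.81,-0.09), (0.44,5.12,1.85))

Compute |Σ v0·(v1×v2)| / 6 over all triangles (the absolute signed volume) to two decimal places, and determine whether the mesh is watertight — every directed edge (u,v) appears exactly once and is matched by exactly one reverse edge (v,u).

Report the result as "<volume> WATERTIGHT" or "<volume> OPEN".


21.11 WATERTIGHT

Per-triangle v0·(v1×v2)/6:
  t1: +0.4002
  t2: -1.2511
  t3: +2.3582
  t4: +5.9237
  t5: +1.1878
  t6: +0.2316
  t7: -0.1215
  t8: +1.7870
  t9: +4.8251
  t10: +1.0758
  t11: +3.4546
  t12: +1.2400
Σ = +21.1114 → |volume| = 21.11

Directed edges: 36 total, each appears once with its reverse present → watertight.


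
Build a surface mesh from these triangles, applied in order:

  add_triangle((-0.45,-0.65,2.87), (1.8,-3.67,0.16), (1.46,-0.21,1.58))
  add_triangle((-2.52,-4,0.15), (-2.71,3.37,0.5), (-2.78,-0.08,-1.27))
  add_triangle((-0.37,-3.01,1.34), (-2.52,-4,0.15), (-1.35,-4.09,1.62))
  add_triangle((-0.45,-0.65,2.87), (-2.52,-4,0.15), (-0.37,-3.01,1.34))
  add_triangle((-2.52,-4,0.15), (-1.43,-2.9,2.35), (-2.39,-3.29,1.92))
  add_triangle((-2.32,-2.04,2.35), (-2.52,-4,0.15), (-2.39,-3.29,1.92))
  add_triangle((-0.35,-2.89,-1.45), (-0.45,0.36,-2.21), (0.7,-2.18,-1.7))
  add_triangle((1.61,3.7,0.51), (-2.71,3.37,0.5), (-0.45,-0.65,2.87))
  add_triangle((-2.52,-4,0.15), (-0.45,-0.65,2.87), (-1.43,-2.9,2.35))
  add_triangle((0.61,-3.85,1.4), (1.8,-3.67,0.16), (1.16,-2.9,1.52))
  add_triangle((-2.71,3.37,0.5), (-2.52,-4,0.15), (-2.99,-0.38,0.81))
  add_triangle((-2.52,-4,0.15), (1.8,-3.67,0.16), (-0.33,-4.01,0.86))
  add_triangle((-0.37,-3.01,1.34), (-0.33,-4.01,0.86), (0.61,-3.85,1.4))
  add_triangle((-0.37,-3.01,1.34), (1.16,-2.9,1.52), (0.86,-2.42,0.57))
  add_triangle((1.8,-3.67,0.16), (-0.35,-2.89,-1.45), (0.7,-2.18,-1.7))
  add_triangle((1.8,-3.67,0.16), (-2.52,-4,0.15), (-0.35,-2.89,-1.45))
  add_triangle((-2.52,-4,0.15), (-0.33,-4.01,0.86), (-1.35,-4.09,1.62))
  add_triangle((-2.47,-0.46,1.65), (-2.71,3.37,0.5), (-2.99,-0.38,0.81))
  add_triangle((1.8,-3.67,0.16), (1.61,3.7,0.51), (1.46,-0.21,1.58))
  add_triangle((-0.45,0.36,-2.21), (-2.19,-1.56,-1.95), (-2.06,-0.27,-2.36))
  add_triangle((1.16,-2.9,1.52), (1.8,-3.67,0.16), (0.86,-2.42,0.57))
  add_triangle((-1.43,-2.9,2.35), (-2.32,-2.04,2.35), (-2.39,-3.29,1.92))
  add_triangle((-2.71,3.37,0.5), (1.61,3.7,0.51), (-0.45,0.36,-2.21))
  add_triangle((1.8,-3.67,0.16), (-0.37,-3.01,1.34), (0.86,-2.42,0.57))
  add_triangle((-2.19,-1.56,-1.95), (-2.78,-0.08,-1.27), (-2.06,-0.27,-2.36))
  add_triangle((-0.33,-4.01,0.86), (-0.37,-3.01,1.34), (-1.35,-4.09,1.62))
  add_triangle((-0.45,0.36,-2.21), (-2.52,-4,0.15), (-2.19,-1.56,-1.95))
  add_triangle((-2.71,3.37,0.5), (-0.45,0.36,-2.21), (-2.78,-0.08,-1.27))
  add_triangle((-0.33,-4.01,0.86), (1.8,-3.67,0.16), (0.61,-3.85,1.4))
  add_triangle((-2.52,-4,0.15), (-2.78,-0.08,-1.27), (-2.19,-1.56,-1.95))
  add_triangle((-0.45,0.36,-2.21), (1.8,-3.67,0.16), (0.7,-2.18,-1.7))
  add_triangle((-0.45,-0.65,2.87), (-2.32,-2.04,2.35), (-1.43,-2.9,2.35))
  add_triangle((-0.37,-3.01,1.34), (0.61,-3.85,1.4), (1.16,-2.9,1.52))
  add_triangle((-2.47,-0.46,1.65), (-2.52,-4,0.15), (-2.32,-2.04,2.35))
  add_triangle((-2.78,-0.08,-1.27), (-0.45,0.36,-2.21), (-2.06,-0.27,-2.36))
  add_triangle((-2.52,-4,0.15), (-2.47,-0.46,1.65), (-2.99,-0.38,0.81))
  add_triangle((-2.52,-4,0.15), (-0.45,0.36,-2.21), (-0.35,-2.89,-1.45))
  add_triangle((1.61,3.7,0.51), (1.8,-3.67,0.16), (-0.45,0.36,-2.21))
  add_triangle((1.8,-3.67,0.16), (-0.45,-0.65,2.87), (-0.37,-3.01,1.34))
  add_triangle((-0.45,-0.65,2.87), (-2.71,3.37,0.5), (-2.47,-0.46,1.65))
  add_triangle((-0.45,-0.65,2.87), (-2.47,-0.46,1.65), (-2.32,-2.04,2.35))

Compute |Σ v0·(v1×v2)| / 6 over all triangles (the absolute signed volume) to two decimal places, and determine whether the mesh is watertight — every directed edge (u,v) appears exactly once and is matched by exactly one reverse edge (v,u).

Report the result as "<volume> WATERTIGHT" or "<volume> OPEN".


Per-triangle v0·(v1×v2)/6:
  t1: +3.0974
  t2: +5.2415
  t3: -0.4888
  t4: +2.9287
  t5: +0.9496
  t6: +0.7585
  t7: +1.2542
  t8: +7.6186
  t9: -0.8137
  t10: +0.8919
  t11: +1.4154
  t12: +1.9126
  t13: +0.4771
  t14: -0.5189
  t15: +1.5847
  t16: +4.2941
  t17: +1.5671
  t18: +1.7986
  t19: +2.7334
  t20: +0.6602
  t21: -0.2041
  t22: +0.7324
  t23: +5.8328
  t24: -0.2828
  t25: +0.8915
  t26: +0.4096
  t27: +0.8615
  t28: +3.5025
  t29: +1.1953
  t30: +2.6304
  t31: +0.1953
  t32: +1.4447
  t33: +0.3633
  t34: +2.1781
  t35: +0.4409
  t36: +1.8374
  t37: +2.8567
  t38: +4.4843
  t39: +2.6407
  t40: +3.7930
  t41: +1.5143
Σ = +74.6797 → |volume| = 74.68

Directed edges: 123 total; 3 unmatched, e.g. (1.46,-0.21,1.58)→(-0.45,-0.65,2.87) → open.

74.68 OPEN


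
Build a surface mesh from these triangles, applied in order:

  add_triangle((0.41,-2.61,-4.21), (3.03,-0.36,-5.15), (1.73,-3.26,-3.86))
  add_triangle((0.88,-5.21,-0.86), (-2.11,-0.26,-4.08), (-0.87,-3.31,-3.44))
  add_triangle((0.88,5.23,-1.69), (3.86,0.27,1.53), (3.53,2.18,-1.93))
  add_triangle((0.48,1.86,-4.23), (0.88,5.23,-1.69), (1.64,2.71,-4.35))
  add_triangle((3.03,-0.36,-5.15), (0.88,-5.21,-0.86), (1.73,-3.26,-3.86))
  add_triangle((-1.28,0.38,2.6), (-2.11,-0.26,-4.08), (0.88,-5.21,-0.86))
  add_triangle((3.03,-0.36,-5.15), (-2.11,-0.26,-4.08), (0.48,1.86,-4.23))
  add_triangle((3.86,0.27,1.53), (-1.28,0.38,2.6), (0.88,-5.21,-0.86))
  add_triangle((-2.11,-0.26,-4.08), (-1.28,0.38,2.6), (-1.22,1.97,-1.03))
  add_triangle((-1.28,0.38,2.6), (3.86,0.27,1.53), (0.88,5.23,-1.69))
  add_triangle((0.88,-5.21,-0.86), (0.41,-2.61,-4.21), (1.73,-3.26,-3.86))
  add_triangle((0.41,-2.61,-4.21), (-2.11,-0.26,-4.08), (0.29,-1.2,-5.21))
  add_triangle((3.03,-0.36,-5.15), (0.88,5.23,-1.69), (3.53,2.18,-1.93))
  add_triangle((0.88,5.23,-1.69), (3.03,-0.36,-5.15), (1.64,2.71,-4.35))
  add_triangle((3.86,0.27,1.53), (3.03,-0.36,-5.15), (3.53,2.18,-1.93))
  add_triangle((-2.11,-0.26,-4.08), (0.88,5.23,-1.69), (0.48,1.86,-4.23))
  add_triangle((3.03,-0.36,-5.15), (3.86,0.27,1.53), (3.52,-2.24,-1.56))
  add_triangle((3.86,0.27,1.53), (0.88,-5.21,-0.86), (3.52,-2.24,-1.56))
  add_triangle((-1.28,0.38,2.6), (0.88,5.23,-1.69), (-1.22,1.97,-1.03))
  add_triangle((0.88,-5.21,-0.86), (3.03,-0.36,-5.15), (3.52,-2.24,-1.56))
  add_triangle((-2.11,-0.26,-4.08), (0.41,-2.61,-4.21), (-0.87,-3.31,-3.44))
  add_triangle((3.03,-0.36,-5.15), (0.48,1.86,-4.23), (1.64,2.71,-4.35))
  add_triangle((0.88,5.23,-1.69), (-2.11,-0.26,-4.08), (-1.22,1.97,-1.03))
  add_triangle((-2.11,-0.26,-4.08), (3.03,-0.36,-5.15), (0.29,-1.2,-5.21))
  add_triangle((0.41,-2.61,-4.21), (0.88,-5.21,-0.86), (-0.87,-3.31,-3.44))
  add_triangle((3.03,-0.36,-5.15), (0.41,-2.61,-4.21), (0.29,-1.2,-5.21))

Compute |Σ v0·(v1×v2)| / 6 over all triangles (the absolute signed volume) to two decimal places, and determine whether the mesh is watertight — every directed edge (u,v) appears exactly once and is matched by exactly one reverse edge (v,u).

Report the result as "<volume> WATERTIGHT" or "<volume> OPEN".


156.79 WATERTIGHT

Per-triangle v0·(v1×v2)/6:
  t1: +4.2296
  t2: +0.4023
  t3: +8.5342
  t4: +3.2395
  t5: +3.3515
  t6: +9.0076
  t7: +8.3023
  t8: +10.1730
  t9: +3.5329
  t10: +10.9479
  t11: +3.9592
  t12: +3.2252
  t13: +11.2190
  t14: +3.9244
  t15: +9.1232
  t16: +7.1424
  t17: +9.0709
  t18: +8.0888
  t19: +4.1431
  t20: +10.8183
  t21: +3.9902
  t22: +3.4957
  t23: +4.9227
  t24: +3.2958
  t25: +4.6121
  t26: +4.0335
Σ = +156.7852 → |volume| = 156.79

Directed edges: 78 total, each appears once with its reverse present → watertight.


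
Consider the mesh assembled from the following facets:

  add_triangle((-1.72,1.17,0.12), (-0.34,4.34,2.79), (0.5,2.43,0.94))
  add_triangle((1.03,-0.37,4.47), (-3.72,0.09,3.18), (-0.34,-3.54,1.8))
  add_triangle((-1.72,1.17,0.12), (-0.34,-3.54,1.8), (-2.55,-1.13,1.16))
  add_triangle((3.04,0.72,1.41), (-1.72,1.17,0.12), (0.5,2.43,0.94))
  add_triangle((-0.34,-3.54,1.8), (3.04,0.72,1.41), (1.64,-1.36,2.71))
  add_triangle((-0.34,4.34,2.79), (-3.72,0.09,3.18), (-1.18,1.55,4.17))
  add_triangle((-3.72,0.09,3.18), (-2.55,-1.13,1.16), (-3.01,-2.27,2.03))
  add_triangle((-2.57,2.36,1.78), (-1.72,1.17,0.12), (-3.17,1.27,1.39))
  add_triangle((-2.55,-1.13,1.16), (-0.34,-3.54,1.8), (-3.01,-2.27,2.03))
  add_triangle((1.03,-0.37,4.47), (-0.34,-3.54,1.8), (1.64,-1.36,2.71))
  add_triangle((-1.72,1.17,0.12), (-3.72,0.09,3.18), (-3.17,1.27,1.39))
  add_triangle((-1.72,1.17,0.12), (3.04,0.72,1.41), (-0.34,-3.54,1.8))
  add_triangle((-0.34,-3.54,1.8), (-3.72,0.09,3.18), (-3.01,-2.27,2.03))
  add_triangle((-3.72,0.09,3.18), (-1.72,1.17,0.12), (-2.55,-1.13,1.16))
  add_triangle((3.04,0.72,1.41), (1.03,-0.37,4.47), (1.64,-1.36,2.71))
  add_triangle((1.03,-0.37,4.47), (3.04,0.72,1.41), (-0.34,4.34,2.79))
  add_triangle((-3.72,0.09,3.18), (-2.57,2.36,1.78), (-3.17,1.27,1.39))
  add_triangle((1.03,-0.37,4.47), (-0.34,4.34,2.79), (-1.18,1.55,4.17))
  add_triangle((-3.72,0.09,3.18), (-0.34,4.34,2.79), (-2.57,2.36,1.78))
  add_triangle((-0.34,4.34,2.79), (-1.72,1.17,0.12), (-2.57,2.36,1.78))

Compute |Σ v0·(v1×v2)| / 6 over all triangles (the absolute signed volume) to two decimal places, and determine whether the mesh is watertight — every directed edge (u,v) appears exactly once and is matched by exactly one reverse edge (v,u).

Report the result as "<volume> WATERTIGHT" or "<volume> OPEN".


Per-triangle v0·(v1×v2)/6:
  t1: +1.0485
  t2: +11.4476
  t3: -0.3969
  t4: -0.5090
  t5: +1.6825
  t6: +6.1326
  t7: +1.0801
  t8: +0.6117
  t9: +0.2972
  t10: +3.2042
  t11: +0.0757
  t12: -3.1732
  t13: +3.3871
  t14: +1.7112
  t15: +2.9302
  t16: +9.8585
  t17: +1.5718
  t18: +5.9027
  t19: +4.6805
  t20: +1.4002
Σ = +52.9432 → |volume| = 52.94

Directed edges: 60 total; 6 unmatched, e.g. (-0.34,4.34,2.79)→(0.5,2.43,0.94) → open.

52.94 OPEN


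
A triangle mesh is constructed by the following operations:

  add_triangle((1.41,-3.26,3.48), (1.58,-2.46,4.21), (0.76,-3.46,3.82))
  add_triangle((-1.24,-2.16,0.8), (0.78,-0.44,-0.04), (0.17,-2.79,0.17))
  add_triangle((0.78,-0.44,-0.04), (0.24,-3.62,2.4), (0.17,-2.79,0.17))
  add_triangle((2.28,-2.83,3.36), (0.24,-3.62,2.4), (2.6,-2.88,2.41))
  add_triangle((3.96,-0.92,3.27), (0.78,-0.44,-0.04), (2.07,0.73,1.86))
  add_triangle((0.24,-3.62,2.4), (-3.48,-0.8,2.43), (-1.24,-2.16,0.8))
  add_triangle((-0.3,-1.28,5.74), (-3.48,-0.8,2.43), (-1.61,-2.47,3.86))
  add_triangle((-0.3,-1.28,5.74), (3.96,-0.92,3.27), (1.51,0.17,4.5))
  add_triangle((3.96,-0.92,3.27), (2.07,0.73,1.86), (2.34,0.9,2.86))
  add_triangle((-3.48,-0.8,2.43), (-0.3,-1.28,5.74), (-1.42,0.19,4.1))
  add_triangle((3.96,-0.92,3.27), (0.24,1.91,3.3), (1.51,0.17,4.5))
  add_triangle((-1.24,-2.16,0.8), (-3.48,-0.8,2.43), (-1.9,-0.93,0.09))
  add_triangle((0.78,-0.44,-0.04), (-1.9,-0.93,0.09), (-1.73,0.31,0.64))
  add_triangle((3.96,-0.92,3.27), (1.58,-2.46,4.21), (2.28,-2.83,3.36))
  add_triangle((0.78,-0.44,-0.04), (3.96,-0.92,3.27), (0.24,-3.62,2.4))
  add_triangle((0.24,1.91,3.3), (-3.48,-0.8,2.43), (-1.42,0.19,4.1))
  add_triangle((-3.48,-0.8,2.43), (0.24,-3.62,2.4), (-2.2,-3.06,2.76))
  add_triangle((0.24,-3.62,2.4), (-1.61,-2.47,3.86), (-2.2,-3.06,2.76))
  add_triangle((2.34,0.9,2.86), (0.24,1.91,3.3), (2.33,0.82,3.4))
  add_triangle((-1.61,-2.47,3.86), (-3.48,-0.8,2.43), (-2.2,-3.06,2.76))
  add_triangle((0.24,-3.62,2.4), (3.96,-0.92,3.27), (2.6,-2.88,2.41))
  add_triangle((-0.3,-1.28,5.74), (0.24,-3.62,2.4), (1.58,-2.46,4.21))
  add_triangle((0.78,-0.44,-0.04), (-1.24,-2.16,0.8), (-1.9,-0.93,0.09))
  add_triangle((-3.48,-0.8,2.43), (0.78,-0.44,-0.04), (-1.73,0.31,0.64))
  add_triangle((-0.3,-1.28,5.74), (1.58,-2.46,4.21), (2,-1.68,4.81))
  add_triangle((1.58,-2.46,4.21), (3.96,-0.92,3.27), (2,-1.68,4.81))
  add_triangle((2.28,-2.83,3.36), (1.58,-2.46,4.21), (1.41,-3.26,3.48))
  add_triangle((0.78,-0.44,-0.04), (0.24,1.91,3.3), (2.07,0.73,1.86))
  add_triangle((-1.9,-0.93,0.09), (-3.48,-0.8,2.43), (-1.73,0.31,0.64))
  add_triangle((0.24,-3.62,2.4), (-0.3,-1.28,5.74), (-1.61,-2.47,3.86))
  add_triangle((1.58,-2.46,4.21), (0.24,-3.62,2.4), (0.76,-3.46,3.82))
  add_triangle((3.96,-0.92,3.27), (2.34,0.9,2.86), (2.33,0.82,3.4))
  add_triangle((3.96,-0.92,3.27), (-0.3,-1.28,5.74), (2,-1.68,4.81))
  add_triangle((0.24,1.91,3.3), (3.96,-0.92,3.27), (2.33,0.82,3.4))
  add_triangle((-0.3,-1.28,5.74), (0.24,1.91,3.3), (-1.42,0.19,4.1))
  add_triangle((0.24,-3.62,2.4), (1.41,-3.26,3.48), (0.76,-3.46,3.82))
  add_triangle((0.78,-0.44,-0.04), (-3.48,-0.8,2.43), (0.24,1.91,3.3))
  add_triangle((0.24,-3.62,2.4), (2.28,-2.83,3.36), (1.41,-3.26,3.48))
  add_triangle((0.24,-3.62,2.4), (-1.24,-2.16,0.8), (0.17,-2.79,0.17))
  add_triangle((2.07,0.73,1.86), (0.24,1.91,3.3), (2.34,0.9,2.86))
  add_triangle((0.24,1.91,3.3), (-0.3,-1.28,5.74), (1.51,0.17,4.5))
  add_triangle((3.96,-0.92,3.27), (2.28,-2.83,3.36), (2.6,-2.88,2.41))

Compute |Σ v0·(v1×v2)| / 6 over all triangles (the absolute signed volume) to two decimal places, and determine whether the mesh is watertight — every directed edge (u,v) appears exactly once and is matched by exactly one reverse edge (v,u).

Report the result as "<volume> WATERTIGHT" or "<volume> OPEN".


61.67 WATERTIGHT

Per-triangle v0·(v1×v2)/6:
  t1: +0.6693
  t2: -0.1915
  t3: +0.7639
  t4: +1.5246
  t5: +0.5210
  t6: +2.9326
  t7: +4.8142
  t8: +4.9560
  t9: +0.5979
  t10: +3.8399
  t11: +3.1544
  t12: +1.3261
  t13: -0.1441
  t14: +2.3702
  t15: +1.9853
  t16: +2.3054
  t17: -1.1952
  t18: +2.4394
  t19: +0.4808
  t20: +2.5625
  t21: -2.6887
  t22: +4.7803
  t23: +0.1944
  t24: +0.0031
  t25: +2.2304
  t26: +2.0325
  t27: +0.8138
  t28: -0.2943
  t29: +0.6701
  t30: +4.7185
  t31: -0.4789
  t32: +0.5728
  t33: +1.9894
  t34: +0.8719
  t35: +3.4877
  t36: +0.6771
  t37: -1.7885
  t38: +0.5959
  t39: +1.3961
  t40: +0.3974
  t41: +3.9544
  t42: +1.8197
Σ = +61.6679 → |volume| = 61.67

Directed edges: 126 total, each appears once with its reverse present → watertight.


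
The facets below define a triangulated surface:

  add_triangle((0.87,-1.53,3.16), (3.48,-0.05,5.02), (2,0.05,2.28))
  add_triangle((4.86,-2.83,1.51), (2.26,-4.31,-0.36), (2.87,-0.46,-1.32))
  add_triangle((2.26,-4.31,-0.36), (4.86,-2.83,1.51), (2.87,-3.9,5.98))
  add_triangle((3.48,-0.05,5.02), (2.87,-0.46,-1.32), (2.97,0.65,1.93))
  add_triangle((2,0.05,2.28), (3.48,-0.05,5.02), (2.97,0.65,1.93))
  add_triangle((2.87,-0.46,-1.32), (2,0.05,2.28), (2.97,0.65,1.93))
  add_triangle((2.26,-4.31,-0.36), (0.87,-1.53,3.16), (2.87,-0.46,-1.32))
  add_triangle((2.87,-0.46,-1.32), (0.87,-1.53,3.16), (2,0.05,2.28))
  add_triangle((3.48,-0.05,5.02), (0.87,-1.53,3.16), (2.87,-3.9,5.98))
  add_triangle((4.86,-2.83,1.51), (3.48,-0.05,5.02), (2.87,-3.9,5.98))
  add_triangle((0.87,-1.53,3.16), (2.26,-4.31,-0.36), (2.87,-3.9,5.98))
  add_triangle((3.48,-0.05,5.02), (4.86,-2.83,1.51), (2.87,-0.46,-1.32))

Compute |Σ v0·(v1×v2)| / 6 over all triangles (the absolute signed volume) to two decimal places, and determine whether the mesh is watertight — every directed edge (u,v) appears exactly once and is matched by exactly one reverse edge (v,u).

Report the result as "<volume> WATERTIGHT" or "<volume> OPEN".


Per-triangle v0·(v1×v2)/6:
  t1: -0.4455
  t2: +6.4058
  t3: +14.2574
  t4: +2.7654
  t5: -0.1356
  t6: -1.1393
  t7: -6.2709
  t8: -2.7594
  t9: +2.6441
  t10: +15.2566
  t11: +1.6416
  t12: +7.4050
Σ = +39.6252 → |volume| = 39.63

Directed edges: 36 total, each appears once with its reverse present → watertight.

39.63 WATERTIGHT


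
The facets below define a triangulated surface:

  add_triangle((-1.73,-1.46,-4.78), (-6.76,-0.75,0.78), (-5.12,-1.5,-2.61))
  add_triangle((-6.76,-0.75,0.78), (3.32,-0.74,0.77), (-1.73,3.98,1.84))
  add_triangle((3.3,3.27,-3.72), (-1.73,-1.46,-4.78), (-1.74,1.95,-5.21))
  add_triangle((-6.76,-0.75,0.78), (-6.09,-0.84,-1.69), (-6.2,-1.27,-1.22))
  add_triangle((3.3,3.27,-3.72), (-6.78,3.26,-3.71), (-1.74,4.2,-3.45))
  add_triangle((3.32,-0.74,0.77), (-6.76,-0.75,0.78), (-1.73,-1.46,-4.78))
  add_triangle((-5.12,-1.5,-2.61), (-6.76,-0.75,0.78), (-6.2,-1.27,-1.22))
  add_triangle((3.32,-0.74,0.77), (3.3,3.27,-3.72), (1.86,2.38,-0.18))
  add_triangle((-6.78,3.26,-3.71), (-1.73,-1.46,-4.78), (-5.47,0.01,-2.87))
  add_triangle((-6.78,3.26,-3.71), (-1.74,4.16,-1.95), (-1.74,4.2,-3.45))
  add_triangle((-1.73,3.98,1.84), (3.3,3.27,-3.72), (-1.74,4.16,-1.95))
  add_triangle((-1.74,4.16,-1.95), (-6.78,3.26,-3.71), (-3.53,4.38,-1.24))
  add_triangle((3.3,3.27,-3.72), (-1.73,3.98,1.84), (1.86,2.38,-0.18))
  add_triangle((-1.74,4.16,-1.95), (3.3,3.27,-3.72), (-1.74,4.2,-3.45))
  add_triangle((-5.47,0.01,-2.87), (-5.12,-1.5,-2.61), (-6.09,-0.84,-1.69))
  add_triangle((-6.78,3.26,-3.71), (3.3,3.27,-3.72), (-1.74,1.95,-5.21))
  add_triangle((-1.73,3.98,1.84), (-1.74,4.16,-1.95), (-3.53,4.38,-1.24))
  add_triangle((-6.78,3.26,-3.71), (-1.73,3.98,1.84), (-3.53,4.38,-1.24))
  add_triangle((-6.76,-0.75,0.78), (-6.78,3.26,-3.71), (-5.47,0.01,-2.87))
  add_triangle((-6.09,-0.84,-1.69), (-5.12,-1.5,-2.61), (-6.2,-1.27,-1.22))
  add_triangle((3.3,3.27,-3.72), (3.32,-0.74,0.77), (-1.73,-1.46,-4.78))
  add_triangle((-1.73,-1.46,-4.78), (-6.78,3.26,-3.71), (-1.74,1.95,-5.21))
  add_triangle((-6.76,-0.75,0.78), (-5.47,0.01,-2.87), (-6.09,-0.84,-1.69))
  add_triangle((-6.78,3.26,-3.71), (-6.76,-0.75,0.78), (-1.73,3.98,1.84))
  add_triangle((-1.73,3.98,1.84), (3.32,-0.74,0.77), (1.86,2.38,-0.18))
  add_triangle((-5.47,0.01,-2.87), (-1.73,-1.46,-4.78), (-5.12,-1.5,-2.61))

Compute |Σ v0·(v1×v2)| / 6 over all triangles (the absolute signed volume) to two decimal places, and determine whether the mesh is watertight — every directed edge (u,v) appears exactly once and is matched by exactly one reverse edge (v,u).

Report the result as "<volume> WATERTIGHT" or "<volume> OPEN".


Per-triangle v0·(v1×v2)/6:
  t1: -0.6557
  t2: +7.4683
  t3: +12.5974
  t4: +1.2110
  t5: +7.2926
  t6: +7.8656
  t7: -0.0671
  t8: +5.5808
  t9: +11.6685
  t10: +5.5880
  t11: +11.8935
  t12: +5.6223
  t13: +6.0354
  t14: +4.7684
  t15: +2.0121
  t16: +16.4157
  t17: +4.3257
  t18: +5.9872
  t19: +12.7045
  t20: +0.9040
  t21: +14.2857
  t22: +15.8496
  t23: +2.3112
  t24: +28.5308
  t25: +4.6817
  t26: +5.4303
Σ = +200.3074 → |volume| = 200.31

Directed edges: 78 total, each appears once with its reverse present → watertight.

200.31 WATERTIGHT


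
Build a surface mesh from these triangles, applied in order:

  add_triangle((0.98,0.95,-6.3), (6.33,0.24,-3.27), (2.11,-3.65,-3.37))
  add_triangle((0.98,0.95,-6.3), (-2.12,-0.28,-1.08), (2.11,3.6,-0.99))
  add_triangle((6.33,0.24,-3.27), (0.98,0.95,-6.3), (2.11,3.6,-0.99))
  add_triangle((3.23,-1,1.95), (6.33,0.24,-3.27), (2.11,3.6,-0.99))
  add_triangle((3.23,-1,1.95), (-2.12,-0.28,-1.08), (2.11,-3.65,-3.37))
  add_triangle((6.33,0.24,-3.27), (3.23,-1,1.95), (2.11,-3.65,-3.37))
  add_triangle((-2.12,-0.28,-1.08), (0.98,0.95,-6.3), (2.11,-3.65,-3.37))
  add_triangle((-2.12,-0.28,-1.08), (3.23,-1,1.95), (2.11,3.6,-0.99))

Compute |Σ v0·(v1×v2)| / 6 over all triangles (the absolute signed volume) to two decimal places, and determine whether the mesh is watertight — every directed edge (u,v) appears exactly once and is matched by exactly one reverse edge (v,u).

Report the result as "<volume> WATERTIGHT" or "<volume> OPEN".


97.19 WATERTIGHT

Per-triangle v0·(v1×v2)/6:
  t1: +24.9950
  t2: +7.3805
  t3: +21.6120
  t4: +13.5564
  t5: +2.6633
  t6: +16.9396
  t7: +10.7270
  t8: -0.6835
Σ = +97.1902 → |volume| = 97.19

Directed edges: 24 total, each appears once with its reverse present → watertight.


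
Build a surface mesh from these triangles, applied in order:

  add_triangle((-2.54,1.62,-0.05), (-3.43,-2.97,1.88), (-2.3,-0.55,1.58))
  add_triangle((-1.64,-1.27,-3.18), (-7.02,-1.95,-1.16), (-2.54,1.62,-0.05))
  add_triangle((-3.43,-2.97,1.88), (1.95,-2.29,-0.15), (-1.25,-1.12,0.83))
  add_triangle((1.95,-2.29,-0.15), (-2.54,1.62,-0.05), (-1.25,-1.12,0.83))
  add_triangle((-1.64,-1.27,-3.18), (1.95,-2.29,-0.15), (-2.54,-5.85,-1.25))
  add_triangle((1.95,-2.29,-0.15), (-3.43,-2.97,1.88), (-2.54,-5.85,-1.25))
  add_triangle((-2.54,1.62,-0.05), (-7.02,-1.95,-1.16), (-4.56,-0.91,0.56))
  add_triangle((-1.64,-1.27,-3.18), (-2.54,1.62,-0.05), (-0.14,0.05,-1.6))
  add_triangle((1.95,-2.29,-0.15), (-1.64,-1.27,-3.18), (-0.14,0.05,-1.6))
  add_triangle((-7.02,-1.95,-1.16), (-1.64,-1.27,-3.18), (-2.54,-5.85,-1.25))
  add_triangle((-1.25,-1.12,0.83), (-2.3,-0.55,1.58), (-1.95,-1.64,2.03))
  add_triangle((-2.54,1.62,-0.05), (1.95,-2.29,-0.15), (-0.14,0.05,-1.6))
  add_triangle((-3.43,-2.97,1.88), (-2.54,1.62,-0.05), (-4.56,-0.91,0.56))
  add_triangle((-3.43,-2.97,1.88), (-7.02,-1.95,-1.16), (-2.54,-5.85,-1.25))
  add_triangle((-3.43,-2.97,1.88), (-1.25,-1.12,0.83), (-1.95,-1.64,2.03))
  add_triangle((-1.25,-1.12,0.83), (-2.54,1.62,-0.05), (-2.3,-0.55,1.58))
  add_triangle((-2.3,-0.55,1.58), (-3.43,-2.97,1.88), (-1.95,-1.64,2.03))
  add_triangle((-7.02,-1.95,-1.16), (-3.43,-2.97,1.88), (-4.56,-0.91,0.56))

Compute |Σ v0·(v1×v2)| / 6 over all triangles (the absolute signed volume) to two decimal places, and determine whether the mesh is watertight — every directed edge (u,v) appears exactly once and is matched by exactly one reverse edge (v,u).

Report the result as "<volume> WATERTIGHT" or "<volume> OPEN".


Per-triangle v0·(v1×v2)/6:
  t1: +1.8858
  t2: +7.5628
  t3: +0.3097
  t4: -0.5314
  t5: +7.9896
  t6: +7.9268
  t7: +3.4196
  t8: +1.5136
  t9: +1.5501
  t10: +16.7181
  t11: -0.2302
  t12: -0.7043
  t13: +1.7293
  t14: +16.6868
  t15: +0.0247
  t16: -0.5894
  t17: +0.7833
  t18: +4.1211
Σ = +70.1660 → |volume| = 70.17

Directed edges: 54 total, each appears once with its reverse present → watertight.

70.17 WATERTIGHT


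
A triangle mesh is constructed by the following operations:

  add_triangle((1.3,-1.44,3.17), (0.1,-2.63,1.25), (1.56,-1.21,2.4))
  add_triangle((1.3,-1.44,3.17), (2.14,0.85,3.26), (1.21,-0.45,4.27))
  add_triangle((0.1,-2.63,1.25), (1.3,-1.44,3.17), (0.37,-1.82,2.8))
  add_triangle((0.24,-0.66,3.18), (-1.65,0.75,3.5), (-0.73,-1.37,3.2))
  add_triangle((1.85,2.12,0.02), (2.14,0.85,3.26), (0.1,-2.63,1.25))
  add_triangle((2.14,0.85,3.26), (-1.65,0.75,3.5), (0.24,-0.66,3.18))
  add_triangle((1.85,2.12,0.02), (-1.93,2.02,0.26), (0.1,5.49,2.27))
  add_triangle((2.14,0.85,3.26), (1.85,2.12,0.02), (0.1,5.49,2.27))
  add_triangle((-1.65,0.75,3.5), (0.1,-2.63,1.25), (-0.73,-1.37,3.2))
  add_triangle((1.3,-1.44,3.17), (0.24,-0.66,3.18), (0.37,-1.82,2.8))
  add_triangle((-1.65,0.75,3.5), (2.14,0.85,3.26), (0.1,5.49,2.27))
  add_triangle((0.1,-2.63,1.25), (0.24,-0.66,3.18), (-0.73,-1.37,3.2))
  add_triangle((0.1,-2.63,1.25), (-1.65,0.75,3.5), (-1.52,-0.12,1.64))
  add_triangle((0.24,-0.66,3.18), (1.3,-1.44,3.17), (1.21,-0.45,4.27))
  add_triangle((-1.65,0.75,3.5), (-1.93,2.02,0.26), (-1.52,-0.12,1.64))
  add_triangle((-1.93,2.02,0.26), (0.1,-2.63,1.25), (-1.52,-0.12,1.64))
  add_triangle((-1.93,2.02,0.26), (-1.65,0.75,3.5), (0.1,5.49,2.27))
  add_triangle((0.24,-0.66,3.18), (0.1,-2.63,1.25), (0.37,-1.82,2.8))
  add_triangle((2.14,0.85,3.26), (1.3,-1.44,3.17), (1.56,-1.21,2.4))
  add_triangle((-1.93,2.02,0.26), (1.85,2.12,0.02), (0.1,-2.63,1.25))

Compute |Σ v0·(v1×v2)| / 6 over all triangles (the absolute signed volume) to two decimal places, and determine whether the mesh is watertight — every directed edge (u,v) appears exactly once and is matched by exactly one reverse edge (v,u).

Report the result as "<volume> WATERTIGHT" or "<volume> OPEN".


Per-triangle v0·(v1×v2)/6:
  t1: +0.6534
  t2: +1.2984
  t3: +0.7285
  t4: +1.4763
  t5: +2.1222
  t6: +3.0308
  t7: +2.4949
  t8: +6.4858
  t9: +0.4895
  t10: +0.6307
  t11: +10.6285
  t12: +1.2227
  t13: +1.4521
  t14: +0.6132
  t15: +1.3528
  t16: +0.4705
  t17: +6.6162
  t18: +0.1956
  t19: +0.7599
  t20: -1.8672
Σ = +40.8548 → |volume| = 40.85

Directed edges: 60 total; 6 unmatched, e.g. (0.1,-2.63,1.25)→(1.56,-1.21,2.4) → open.

40.85 OPEN


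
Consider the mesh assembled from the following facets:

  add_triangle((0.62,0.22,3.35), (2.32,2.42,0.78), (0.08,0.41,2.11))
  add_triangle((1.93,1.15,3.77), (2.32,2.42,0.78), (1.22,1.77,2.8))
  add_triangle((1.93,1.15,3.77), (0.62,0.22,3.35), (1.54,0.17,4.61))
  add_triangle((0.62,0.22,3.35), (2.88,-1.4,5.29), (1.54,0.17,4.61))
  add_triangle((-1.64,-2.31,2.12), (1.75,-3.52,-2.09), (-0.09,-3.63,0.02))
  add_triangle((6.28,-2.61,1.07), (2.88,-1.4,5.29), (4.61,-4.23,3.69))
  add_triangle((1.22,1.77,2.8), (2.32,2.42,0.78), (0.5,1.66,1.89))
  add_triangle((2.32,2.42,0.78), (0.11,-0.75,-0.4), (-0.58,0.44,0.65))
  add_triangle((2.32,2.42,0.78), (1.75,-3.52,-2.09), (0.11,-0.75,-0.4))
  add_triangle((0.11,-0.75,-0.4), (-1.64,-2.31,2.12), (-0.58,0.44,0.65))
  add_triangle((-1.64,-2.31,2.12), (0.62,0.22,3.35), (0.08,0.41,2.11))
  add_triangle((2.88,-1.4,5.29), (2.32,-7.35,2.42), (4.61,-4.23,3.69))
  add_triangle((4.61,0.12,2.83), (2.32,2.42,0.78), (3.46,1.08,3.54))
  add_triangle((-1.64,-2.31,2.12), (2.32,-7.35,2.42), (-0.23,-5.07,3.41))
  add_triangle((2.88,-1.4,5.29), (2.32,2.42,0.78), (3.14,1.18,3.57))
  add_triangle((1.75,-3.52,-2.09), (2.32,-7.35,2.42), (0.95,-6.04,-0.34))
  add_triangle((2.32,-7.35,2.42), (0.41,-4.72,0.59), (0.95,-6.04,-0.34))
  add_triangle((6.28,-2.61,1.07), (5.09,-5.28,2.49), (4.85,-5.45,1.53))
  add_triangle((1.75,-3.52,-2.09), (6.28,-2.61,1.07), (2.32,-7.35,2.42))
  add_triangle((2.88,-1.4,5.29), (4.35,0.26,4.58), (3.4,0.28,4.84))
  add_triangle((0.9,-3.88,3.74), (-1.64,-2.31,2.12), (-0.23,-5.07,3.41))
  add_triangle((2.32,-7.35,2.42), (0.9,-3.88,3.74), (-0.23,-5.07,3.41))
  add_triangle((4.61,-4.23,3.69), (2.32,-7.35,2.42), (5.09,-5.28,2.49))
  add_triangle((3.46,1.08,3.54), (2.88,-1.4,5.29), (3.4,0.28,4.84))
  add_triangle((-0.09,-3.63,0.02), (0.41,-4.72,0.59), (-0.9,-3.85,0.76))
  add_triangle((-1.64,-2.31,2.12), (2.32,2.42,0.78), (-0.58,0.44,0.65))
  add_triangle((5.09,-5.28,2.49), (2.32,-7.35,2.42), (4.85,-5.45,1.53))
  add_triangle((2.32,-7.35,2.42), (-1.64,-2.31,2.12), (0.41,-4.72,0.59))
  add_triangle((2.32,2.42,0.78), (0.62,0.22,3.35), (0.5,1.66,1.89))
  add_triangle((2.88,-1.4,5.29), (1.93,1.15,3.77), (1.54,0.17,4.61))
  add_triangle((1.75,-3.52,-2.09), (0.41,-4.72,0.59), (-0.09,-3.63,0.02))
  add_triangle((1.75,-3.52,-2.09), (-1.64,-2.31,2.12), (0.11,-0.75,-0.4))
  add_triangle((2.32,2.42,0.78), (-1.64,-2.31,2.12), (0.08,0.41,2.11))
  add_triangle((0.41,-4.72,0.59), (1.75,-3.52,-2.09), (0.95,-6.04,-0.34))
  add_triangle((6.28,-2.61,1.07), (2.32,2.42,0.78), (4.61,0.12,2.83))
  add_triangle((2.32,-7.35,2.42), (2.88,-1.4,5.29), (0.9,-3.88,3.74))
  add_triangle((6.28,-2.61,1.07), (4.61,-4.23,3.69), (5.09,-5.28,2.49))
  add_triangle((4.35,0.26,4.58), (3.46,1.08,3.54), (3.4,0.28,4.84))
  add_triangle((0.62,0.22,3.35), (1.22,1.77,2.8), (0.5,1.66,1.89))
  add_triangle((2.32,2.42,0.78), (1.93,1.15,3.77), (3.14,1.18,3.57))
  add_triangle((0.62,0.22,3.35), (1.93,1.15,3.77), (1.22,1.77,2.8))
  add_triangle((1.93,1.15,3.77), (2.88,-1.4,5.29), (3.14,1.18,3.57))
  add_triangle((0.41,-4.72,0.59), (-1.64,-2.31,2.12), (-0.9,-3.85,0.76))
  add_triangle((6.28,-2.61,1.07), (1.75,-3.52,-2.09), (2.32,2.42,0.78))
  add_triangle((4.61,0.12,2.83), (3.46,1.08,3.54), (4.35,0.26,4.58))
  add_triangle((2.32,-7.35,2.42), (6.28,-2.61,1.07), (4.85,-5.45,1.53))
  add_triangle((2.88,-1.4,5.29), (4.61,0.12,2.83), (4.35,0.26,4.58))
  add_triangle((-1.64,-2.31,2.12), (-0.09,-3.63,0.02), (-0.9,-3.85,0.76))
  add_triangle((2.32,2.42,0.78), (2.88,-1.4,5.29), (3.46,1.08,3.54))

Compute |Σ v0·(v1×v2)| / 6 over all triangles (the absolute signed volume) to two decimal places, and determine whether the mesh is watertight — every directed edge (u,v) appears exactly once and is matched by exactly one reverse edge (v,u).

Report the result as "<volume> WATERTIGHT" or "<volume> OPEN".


129.18 OPEN

Per-triangle v0·(v1×v2)/6:
  t1: +0.7404
  t2: +1.3979
  t3: +0.4374
  t4: +0.5292
  t5: -0.3225
  t6: +11.0068
  t7: +0.7208
  t8: -0.1060
  t9: +0.0076
  t10: +0.1132
  t11: +0.7326
  t12: +12.5113
  t13: +3.0571
  t14: +2.0038
  t15: +0.7802
  t16: +5.6295
  t17: +1.9508
  t18: +3.5025
  t19: +21.8803
  t20: +1.5621
  t21: +1.9813
  t22: +4.8289
  t23: +6.6190
  t24: -0.7491
  t25: +0.5101
  t26: +1.2752
  t27: +3.9903
  t28: +4.5962
  t29: -1.6670
  t30: +1.6863
  t31: +1.2995
  t32: +0.4643
  t33: -0.8200
  t34: -0.3975
  t35: +6.4222
  t36: +9.2755
  t37: +5.6902
  t38: +0.8035
  t39: +0.4688
  t40: +1.6895
  t41: +0.7377
  t42: +2.4949
  t43: +1.3747
  t44: +7.3347
  t45: +1.2928
  t46: -2.5750
  t47: +2.5613
  t48: -0.3183
  t49: +0.1790
Σ = +129.1841 → |volume| = 129.18

Directed edges: 147 total; 7 unmatched, e.g. (0.62,0.22,3.35)→(2.88,-1.4,5.29) → open.


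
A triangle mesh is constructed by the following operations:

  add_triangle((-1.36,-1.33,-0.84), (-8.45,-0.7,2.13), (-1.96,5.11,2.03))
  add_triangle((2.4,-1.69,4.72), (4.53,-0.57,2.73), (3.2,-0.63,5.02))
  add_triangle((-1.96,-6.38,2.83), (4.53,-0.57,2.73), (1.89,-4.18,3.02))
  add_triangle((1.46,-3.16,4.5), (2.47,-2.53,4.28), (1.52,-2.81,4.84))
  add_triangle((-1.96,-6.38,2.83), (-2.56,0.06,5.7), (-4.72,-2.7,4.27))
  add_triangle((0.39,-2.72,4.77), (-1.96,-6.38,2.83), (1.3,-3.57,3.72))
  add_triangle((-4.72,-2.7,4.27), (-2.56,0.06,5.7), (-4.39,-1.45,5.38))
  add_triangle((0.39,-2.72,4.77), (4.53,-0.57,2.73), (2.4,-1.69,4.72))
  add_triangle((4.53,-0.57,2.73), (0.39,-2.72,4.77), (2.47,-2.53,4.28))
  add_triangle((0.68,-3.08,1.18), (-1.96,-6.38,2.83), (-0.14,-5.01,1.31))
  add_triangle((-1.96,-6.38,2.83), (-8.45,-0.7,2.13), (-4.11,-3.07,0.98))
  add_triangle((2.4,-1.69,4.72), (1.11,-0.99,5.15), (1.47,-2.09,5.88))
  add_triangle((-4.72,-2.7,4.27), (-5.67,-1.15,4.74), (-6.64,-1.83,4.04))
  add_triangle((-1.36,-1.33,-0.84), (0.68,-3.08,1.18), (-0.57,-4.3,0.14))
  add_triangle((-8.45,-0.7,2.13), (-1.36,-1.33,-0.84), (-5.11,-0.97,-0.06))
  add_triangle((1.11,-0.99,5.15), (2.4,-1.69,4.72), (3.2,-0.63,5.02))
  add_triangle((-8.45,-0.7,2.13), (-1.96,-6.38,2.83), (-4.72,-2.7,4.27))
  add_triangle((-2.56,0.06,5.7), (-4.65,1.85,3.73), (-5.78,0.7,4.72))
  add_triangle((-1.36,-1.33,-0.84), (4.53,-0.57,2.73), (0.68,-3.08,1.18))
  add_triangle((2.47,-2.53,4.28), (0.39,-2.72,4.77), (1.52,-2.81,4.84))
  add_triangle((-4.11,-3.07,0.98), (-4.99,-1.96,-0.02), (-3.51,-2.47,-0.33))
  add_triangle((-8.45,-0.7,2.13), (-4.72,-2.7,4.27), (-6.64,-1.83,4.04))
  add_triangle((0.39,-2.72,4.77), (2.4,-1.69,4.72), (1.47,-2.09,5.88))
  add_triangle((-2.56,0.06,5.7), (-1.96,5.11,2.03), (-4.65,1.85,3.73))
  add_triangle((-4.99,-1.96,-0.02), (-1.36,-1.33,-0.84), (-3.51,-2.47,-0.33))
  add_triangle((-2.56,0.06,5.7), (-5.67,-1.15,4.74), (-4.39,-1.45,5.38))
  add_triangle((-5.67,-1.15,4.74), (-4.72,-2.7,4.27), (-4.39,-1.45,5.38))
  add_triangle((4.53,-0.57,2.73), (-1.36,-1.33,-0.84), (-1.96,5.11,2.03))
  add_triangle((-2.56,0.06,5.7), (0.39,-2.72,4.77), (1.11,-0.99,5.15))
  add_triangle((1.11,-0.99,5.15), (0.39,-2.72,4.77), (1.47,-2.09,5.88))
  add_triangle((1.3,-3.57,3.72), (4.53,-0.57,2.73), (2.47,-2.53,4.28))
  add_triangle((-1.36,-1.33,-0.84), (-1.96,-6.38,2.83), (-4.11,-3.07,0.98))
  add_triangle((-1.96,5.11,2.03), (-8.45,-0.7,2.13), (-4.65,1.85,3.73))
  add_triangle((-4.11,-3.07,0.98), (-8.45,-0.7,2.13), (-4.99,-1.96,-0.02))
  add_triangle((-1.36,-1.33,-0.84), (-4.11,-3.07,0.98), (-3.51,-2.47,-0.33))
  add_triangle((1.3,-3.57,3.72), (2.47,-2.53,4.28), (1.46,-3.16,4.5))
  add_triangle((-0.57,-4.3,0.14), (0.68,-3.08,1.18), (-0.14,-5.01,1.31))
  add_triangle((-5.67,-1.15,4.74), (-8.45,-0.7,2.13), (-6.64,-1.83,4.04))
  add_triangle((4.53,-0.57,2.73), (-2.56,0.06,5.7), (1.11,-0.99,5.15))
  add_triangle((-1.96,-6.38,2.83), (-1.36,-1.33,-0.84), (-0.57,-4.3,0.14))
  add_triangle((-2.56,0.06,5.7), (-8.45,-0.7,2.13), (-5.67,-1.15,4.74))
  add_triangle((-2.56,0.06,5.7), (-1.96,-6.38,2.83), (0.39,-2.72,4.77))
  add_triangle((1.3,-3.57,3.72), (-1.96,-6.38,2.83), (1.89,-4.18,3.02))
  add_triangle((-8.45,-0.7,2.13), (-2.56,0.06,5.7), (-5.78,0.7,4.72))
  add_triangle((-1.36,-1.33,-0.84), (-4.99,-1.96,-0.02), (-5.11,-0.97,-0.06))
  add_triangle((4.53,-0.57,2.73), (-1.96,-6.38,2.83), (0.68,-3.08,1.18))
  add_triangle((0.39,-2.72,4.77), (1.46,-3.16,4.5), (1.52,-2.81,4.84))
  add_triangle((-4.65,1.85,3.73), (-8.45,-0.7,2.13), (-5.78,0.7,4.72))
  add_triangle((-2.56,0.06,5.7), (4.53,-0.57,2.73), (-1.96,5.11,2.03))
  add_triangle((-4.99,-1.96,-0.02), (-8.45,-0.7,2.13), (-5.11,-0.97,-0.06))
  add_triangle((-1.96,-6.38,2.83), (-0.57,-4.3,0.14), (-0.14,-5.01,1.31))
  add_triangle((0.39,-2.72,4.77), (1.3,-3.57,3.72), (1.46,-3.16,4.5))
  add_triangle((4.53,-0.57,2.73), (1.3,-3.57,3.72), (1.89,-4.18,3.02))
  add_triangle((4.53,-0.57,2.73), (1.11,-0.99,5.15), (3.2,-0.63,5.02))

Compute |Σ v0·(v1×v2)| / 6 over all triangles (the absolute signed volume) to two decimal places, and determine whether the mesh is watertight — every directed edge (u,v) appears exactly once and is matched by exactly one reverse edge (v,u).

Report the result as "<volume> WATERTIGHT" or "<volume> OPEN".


Per-triangle v0·(v1×v2)/6:
  t1: +6.1495
  t2: +2.6778
  t3: -2.5279
  t4: +0.4954
  t5: +15.2671
  t6: +6.2974
  t7: +1.1360
  t8: +1.8490
  t9: +1.9692
  t10: +1.3005
  t11: +9.4700
  t12: +1.0028
  t13: +2.6362
  t14: -0.2270
  t15: -1.4005
  t16: +1.8204
  t17: +19.3759
  t18: +4.4584
  t19: +0.9190
  t20: +0.0045
  t21: +1.2869
  t22: +2.1423
  t23: +1.2346
  t24: +12.5774
  t25: +0.5484
  t26: +2.8186
  t27: +2.6447
  t28: -3.5645
  t29: +6.4962
  t30: +0.8393
  t31: +2.2590
  t32: +4.4290
  t33: +14.1578
  t34: +4.7901
  t35: +0.3722
  t36: +0.8099
  t37: +0.4889
  t38: +3.7009
  t39: +3.7631
  t40: +2.9299
  t41: +6.1114
  t42: +17.2332
  t43: +4.2396
  t44: +7.1414
  t45: +0.7460
  t46: +5.2151
  t47: +0.4874
  t48: +6.0253
  t49: +27.2299
  t50: +1.9525
  t51: +1.9008
  t52: +0.7876
  t53: +3.9026
  t54: -1.2156
Σ = +219.1557 → |volume| = 219.16

Directed edges: 162 total, each appears once with its reverse present → watertight.

219.16 WATERTIGHT


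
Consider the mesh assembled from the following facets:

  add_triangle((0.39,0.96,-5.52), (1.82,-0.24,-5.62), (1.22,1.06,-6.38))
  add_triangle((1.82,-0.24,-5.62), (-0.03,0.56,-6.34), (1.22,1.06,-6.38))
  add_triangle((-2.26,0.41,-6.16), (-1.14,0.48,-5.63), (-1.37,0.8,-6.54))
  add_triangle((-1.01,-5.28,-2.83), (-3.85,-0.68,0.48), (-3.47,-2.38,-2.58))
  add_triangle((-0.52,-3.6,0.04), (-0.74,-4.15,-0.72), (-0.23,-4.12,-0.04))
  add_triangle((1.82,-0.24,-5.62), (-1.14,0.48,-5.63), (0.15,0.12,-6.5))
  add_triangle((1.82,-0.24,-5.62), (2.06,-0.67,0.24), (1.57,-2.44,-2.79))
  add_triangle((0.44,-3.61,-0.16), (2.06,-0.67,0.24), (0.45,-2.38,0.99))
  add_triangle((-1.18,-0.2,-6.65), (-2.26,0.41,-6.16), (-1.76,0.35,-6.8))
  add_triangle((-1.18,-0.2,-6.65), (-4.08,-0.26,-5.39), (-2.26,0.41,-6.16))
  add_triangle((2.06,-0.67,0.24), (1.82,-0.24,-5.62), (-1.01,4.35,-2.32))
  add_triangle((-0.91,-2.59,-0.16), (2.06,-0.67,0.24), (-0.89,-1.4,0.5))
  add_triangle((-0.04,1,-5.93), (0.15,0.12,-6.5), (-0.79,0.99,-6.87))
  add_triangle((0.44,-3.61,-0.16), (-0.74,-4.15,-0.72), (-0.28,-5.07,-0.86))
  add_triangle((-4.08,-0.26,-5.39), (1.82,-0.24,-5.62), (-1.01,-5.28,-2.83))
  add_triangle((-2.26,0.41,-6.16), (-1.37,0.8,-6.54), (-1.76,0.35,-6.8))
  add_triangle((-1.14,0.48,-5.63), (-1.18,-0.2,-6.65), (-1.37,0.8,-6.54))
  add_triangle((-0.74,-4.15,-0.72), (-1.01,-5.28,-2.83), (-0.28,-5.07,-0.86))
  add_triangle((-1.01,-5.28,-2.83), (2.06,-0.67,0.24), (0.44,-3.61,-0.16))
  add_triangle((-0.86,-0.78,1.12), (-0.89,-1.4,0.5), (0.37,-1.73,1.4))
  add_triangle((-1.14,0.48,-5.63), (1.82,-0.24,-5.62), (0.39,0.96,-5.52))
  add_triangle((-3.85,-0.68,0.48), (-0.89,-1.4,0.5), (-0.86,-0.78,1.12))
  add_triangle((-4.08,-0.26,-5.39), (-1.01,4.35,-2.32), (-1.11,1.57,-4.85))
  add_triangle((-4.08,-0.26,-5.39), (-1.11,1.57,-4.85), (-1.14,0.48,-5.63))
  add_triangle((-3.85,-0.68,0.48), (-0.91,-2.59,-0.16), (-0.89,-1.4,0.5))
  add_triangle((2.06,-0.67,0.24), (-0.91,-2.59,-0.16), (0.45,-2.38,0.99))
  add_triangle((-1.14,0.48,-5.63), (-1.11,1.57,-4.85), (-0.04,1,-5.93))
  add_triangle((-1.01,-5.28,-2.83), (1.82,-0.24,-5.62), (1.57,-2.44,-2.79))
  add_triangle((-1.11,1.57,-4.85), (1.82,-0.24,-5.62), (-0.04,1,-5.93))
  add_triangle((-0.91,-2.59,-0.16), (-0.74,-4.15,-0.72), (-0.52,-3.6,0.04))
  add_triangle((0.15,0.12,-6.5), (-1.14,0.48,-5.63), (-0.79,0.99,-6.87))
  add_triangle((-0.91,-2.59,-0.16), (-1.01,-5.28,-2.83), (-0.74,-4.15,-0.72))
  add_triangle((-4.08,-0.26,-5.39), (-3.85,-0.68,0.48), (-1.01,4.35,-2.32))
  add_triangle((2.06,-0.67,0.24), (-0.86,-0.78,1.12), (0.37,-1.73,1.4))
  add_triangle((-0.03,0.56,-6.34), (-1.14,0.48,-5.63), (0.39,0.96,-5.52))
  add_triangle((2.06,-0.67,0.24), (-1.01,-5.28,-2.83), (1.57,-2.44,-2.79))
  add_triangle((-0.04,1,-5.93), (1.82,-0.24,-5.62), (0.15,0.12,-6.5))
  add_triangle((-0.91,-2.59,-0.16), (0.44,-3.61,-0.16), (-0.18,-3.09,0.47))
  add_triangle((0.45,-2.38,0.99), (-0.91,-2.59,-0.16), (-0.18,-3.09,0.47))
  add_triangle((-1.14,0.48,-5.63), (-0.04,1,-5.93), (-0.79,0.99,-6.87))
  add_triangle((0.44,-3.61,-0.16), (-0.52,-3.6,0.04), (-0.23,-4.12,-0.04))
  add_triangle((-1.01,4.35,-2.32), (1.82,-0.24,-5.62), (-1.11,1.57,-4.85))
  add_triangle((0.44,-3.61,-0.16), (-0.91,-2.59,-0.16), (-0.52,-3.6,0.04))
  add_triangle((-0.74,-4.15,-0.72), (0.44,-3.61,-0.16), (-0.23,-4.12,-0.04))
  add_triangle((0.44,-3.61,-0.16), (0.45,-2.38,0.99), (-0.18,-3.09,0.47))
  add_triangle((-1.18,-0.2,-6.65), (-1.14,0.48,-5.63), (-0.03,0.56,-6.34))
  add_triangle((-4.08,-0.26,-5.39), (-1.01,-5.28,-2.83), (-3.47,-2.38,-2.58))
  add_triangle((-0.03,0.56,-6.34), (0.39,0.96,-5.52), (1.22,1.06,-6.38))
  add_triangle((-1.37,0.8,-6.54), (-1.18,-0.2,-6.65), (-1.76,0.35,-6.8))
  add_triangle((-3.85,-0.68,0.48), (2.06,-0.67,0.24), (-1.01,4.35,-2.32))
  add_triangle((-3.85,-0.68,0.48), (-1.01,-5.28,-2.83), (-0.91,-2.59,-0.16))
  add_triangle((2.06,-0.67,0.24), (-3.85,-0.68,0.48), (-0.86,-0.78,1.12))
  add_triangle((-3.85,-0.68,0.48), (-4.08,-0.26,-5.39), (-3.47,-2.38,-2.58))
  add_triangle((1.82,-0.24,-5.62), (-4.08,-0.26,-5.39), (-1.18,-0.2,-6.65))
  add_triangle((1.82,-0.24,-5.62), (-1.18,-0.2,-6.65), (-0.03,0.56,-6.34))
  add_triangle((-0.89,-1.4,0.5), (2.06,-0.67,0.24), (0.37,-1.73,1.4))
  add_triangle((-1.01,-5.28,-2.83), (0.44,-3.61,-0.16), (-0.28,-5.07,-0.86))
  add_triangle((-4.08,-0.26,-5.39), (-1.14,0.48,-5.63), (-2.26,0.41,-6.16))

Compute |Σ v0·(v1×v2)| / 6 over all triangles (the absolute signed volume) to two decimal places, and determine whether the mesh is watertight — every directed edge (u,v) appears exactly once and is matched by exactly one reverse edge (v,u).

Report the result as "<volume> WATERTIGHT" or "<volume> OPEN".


Per-triangle v0·(v1×v2)/6:
  t1: -0.7967
  t2: +1.9415
  t3: -0.2353
  t4: +6.5102
  t5: +0.1751
  t6: -0.2157
  t7: +4.2225
  t8: +1.2780
  t9: +0.3521
  t10: +2.1874
  t11: +7.7863
  t12: +0.6295
  t13: +0.7497
  t14: +0.1866
  t15: +28.0974
  t16: +0.3836
  t17: -0.0050
  t18: +0.8252
  t19: +2.8217
  t20: +0.3550
  t21: -2.3757
  t22: +0.6509
  t23: +9.0570
  t24: +3.3296
  t25: +0.8245
  t26: -0.9704
  t27: +1.3190
  t28: +7.4086
  t29: +0.1165
  t30: +0.2304
  t31: +0.8011
  t32: +0.6070
  t33: +16.4169
  t34: +0.1807
  t35: +0.5482
  t36: +3.9279
  t37: +1.5648
  t38: +0.4627
  t39: +0.0776
  t40: -0.1615
  t41: +0.0056
  t42: +8.2392
  t43: -0.1732
  t44: +0.3430
  t45: +0.4253
  t46: +0.9053
  t47: +9.3037
  t48: +0.4058
  t49: +0.4825
  t50: -0.1789
  t51: +3.7125
  t52: -0.4716
  t53: +7.5789
  t54: +0.5514
  t55: +2.4301
  t56: +0.4534
  t57: +0.7705
  t58: -0.3607
Σ = +135.6877 → |volume| = 135.69

Directed edges: 174 total, each appears once with its reverse present → watertight.

135.69 WATERTIGHT
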